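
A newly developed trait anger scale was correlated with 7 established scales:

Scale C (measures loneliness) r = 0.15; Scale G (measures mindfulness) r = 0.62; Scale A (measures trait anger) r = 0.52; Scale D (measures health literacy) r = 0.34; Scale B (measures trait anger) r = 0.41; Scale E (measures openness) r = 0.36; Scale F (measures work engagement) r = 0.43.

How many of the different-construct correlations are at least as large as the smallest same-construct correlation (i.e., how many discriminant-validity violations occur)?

Convergent (same construct = trait anger): Scale A, Scale B.
Smallest convergent = 0.41. Discriminant values: 0.15, 0.62, 0.34, 0.36, 0.43; count ≥ 0.41 → 2.

2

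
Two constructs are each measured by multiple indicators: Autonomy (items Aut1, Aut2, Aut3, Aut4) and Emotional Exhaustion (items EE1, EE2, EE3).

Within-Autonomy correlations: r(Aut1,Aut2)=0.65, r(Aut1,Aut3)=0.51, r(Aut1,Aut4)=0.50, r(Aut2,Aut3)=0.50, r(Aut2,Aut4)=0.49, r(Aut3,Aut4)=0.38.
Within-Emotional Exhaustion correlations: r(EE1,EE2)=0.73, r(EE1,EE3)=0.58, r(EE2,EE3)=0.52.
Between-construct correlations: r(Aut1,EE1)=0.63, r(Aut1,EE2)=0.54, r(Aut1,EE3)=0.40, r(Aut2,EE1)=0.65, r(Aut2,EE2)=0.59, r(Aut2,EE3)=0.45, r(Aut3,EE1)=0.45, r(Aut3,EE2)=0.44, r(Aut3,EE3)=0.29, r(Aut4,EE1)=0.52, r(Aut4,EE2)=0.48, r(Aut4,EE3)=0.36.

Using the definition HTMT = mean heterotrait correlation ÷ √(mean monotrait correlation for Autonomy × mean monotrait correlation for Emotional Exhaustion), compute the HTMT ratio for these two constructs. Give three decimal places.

0.871

Mean heterotrait r = 5.80/12 = 0.4833.
Mean within-Aut = 3.03/6 = 0.5050; mean within-EE = 1.83/3 = 0.6100.
Geometric mean = √(0.5050 × 0.6100) = 0.5550.
HTMT = 0.4833 / 0.5550 = 0.871.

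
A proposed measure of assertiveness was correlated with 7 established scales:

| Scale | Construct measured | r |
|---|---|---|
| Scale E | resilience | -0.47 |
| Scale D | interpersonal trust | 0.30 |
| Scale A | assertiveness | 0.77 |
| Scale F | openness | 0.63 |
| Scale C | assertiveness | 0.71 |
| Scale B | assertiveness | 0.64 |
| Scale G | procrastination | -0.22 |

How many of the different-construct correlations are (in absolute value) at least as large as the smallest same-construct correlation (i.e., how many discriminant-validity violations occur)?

Convergent (same construct = assertiveness): Scale A, Scale C, Scale B.
Smallest convergent = 0.64. Discriminant |r|: 0.47, 0.30, 0.63, 0.22; count ≥ 0.64 → 0.

0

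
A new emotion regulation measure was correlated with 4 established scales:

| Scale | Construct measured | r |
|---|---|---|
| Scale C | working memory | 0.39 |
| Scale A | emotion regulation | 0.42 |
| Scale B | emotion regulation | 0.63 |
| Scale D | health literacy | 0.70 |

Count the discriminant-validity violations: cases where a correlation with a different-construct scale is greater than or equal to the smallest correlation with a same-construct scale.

1

Convergent (same construct = emotion regulation): Scale A, Scale B.
Smallest convergent = 0.42. Discriminant values: 0.39, 0.70; count ≥ 0.42 → 1.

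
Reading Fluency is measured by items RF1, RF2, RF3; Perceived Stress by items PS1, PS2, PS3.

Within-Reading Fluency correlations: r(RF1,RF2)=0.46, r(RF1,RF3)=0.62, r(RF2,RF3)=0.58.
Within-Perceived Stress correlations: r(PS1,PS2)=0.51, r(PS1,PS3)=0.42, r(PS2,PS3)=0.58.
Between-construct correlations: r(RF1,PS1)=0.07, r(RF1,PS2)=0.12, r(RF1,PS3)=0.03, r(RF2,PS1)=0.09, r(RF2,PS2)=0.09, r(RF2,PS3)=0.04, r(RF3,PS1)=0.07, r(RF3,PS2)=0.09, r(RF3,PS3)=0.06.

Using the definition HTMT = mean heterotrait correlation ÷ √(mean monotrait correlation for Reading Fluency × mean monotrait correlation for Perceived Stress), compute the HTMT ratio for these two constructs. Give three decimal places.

0.139

Mean heterotrait r = 0.66/9 = 0.0733.
Mean within-RF = 1.66/3 = 0.5533; mean within-PS = 1.51/3 = 0.5033.
Geometric mean = √(0.5533 × 0.5033) = 0.5277.
HTMT = 0.0733 / 0.5277 = 0.139.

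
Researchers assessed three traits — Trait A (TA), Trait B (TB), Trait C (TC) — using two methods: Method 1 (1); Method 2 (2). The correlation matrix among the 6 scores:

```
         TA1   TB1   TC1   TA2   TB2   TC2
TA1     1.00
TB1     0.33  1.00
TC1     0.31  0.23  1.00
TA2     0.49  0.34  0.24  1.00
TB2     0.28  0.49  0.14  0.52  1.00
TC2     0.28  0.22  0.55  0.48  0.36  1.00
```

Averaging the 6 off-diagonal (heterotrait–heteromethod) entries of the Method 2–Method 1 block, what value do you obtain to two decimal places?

0.25

HTHM values (method 2 × method 1): 0.34, 0.24, 0.28, 0.14, 0.28, 0.22; mean = 1.50/6 = 0.25.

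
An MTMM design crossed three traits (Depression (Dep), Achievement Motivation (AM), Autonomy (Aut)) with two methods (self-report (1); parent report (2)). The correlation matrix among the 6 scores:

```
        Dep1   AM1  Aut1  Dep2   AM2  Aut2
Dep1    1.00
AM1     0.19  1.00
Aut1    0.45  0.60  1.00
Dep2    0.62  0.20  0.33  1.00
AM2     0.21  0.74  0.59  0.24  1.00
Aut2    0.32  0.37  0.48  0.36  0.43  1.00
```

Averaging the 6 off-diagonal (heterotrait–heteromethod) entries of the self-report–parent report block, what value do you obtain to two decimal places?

0.34

HTHM values (method 1 × method 2): 0.21, 0.32, 0.20, 0.37, 0.33, 0.59; mean = 2.02/6 = 0.34.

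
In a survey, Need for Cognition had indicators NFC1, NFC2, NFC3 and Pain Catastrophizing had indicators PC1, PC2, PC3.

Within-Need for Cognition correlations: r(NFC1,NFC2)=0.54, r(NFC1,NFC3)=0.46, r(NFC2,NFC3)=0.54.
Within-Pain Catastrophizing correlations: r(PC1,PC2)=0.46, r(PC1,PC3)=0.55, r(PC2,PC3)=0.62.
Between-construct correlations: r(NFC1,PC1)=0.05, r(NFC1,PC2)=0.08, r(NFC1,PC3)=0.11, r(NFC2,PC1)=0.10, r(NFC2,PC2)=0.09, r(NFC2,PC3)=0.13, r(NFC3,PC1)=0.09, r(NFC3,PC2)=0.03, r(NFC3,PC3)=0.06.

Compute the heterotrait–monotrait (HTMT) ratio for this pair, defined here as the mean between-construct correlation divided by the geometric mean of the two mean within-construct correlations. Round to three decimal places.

Mean heterotrait r = 0.74/9 = 0.0822.
Mean within-NFC = 1.54/3 = 0.5133; mean within-PC = 1.63/3 = 0.5433.
Geometric mean = √(0.5133 × 0.5433) = 0.5281.
HTMT = 0.0822 / 0.5281 = 0.156.

0.156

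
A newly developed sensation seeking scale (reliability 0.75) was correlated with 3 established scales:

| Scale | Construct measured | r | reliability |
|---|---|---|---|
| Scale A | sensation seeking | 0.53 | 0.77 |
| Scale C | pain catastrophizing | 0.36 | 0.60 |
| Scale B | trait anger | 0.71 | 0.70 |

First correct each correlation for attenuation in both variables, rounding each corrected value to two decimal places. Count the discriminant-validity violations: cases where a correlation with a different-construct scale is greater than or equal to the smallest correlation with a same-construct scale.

Disattenuated r (r / √(r_scale · r_new)):
  Scale A (conv): 0.53 / √(0.77·0.75) = 0.70
  Scale C (disc): 0.36 / √(0.60·0.75) = 0.54
  Scale B (disc): 0.71 / √(0.70·0.75) = 0.98
Smallest convergent = 0.70. Discriminant values: 0.54, 0.98; count ≥ 0.70 → 1.

1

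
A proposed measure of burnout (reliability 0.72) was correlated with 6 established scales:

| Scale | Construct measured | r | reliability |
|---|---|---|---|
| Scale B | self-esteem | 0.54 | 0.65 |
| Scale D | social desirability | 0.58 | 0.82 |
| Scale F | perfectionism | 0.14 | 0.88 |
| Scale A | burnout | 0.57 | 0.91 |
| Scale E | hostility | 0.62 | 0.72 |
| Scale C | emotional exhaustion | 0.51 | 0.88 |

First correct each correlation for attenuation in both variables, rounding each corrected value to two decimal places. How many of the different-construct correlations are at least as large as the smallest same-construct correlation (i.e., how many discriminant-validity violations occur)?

3

Disattenuated r (r / √(r_scale · r_new)):
  Scale B (disc): 0.54 / √(0.65·0.72) = 0.79
  Scale D (disc): 0.58 / √(0.82·0.72) = 0.75
  Scale F (disc): 0.14 / √(0.88·0.72) = 0.18
  Scale A (conv): 0.57 / √(0.91·0.72) = 0.70
  Scale E (disc): 0.62 / √(0.72·0.72) = 0.86
  Scale C (disc): 0.51 / √(0.88·0.72) = 0.64
Smallest convergent = 0.70. Discriminant values: 0.79, 0.75, 0.18, 0.86, 0.64; count ≥ 0.70 → 3.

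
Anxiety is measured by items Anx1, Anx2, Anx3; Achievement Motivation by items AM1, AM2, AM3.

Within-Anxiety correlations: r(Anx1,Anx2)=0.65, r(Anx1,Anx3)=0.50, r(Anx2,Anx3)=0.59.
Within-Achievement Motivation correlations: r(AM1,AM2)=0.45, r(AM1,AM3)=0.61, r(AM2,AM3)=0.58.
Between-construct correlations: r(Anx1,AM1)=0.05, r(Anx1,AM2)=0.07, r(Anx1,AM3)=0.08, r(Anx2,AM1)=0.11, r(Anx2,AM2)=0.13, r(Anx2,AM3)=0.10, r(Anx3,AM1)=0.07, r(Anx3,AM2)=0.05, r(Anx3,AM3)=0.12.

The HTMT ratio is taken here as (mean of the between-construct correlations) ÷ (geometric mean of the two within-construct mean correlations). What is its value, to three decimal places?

0.154

Mean heterotrait r = 0.78/9 = 0.0867.
Mean within-Anx = 1.74/3 = 0.5800; mean within-AM = 1.64/3 = 0.5467.
Geometric mean = √(0.5800 × 0.5467) = 0.5631.
HTMT = 0.0867 / 0.5631 = 0.154.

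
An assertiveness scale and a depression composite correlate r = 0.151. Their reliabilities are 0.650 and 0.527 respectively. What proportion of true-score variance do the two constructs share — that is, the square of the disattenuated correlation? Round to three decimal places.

Disattenuated r = 0.151 / √(0.650 × 0.527) = 0.151 / 0.5853 = 0.2580.
Shared true-score variance = 0.2580² = 0.0666 ≈ 0.067.

0.067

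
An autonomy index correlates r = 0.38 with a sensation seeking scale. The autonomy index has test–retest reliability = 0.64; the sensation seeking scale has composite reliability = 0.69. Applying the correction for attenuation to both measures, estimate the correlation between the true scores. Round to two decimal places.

0.57

r_true = r_obs / √(r_xx · r_yy) = 0.38 / √(0.64 × 0.69) = 0.38 / √0.4416 = 0.38 / 0.6645 ≈ 0.57.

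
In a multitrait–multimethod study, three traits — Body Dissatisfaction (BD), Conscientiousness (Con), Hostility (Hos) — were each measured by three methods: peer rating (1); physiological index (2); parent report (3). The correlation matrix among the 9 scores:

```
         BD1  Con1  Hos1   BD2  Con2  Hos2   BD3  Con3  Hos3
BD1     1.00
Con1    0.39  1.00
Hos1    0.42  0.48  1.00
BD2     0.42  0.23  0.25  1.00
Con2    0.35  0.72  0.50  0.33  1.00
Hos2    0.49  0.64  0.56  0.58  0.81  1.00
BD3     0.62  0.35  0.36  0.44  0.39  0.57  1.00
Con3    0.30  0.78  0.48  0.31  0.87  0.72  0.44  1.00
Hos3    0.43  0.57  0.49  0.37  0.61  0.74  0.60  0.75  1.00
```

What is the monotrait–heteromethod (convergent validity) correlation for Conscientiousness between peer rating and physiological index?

Same trait (Con), different methods: r(Con1, Con2) = 0.72.

0.72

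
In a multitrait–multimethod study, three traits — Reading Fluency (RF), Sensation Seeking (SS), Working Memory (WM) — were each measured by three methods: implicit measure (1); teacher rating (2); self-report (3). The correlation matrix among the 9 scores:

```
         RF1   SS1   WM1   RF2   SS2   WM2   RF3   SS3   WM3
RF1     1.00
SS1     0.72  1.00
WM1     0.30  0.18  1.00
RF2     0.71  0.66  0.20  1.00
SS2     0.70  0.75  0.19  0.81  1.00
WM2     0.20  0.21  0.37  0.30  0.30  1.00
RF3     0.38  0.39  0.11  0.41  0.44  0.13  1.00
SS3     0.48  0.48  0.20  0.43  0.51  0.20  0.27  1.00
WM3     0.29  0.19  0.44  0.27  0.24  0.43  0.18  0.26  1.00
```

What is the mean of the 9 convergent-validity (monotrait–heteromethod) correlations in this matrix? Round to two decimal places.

0.50

Convergent values: 0.71, 0.38, 0.41, 0.75, 0.48, 0.51, 0.37, 0.44, 0.43; mean = 4.48/9 = 0.50.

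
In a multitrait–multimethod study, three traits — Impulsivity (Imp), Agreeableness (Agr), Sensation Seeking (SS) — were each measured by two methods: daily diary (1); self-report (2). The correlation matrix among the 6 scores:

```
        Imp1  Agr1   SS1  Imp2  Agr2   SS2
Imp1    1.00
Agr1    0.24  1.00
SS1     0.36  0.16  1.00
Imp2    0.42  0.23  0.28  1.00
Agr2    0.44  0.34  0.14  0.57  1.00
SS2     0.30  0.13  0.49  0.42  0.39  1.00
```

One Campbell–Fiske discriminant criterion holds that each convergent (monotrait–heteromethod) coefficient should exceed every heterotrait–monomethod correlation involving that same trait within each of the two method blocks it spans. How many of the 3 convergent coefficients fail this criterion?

Convergent coefficients and their comparison sets:
Imp (methods 1·2): 0.42 vs {0.24, 0.57, 0.36, 0.42} → fail.
Agr (methods 1·2): 0.34 vs {0.24, 0.57, 0.16, 0.39} → fail.
SS (methods 1·2): 0.49 vs {0.36, 0.42, 0.16, 0.39} → pass.
2 of 3 fail.

2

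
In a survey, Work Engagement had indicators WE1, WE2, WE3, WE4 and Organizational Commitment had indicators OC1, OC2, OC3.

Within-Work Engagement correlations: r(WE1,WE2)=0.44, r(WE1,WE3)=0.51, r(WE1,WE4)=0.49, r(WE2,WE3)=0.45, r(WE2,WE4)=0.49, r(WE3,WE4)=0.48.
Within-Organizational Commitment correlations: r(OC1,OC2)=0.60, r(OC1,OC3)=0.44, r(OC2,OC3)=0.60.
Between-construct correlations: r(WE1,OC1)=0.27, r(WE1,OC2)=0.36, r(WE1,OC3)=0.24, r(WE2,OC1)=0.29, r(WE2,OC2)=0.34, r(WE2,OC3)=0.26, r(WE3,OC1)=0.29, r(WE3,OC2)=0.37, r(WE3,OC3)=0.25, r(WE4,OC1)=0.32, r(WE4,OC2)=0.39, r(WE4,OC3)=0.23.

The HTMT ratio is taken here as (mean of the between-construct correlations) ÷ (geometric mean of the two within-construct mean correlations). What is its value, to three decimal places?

Between-construct mean = 3.61/12 = 0.3008.
Mean within-WE = 2.86/6 = 0.4767; mean within-OC = 1.64/3 = 0.5467.
Geometric mean = √(0.4767 × 0.5467) = 0.5105.
HTMT = 0.3008 / 0.5105 = 0.589.

0.589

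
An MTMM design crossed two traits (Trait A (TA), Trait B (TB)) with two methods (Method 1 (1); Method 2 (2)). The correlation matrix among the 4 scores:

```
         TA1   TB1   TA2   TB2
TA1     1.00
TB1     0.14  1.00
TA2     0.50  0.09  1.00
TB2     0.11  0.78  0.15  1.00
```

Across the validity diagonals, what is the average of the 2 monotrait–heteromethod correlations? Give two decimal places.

Convergent values: 0.50, 0.78; mean = 1.28/2 = 0.64.

0.64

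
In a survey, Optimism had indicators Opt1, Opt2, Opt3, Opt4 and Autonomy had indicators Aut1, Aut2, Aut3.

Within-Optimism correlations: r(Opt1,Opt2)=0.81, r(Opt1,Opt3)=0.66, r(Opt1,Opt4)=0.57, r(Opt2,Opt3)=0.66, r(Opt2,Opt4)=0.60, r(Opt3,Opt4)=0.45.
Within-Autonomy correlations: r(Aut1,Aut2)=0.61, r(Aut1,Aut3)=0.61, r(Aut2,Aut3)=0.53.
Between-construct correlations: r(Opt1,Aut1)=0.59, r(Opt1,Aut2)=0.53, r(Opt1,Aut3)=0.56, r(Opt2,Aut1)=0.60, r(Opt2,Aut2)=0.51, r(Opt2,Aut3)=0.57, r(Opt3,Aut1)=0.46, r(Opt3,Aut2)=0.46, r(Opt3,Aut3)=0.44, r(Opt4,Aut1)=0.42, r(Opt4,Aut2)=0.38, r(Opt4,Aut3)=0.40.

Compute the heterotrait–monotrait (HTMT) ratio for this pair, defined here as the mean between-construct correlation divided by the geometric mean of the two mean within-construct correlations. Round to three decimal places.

0.817

Mean between = 5.92/12 = 0.4933.
Mean within-Opt = 3.75/6 = 0.6250; mean within-Aut = 1.75/3 = 0.5833.
Geometric mean = √(0.6250 × 0.5833) = 0.6038.
HTMT = 0.4933 / 0.6038 = 0.817.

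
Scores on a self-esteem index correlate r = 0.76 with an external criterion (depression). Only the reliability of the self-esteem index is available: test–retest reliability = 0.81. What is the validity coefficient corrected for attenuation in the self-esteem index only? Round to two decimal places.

Single correction: r_c = r_obs / √r_xx = 0.76 / √0.81 = 0.76 / 0.9000 ≈ 0.84.

0.84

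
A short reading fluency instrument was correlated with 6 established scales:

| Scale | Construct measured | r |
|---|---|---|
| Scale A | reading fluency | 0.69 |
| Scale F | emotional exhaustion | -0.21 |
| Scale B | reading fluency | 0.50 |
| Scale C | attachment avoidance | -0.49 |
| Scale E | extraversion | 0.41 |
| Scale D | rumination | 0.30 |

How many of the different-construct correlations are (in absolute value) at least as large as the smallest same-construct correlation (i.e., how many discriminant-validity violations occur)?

0

Convergent (same construct = reading fluency): Scale A, Scale B.
Smallest convergent = 0.50. Discriminant |r|: 0.21, 0.49, 0.41, 0.30; count ≥ 0.50 → 0.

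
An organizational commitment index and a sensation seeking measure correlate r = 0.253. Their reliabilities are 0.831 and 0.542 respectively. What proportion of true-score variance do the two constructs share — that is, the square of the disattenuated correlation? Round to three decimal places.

0.142

Disattenuated r = 0.253 / √(0.831 × 0.542) = 0.253 / 0.6711 = 0.3770.
Shared true-score variance = 0.3770² = 0.1421 ≈ 0.142.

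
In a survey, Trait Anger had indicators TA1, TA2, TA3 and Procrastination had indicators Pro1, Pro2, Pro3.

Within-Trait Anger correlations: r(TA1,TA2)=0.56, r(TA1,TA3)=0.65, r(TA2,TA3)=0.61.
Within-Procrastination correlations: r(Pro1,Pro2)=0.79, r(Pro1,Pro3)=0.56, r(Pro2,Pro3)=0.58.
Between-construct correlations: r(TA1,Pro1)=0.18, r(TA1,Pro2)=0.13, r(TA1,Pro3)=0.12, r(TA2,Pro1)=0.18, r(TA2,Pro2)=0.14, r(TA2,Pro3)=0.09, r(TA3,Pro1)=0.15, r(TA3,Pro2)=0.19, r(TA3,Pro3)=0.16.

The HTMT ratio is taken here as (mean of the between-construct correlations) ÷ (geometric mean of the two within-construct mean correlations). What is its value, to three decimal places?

0.238

Mean heterotrait r = 1.34/9 = 0.1489.
Mean within-TA = 1.82/3 = 0.6067; mean within-Pro = 1.93/3 = 0.6433.
Geometric mean = √(0.6067 × 0.6433) = 0.6247.
HTMT = 0.1489 / 0.6247 = 0.238.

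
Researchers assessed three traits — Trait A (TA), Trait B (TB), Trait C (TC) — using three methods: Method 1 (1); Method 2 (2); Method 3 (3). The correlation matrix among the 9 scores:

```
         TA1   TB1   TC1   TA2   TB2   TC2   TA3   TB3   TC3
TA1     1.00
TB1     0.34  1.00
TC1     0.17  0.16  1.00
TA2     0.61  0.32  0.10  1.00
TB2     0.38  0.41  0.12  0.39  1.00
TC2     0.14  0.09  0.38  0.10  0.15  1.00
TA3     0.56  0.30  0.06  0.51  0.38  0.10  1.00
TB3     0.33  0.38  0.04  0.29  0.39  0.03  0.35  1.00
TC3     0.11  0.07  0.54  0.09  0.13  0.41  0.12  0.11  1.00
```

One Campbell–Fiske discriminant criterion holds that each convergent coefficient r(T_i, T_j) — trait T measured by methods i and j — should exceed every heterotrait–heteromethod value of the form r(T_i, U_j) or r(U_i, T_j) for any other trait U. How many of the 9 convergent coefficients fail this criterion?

Checking each validity diagonal entry against its comparison values:
TA (methods 1·2): 0.61 vs {0.38, 0.32, 0.14, 0.10} → pass.
TA (methods 1·3): 0.56 vs {0.33, 0.30, 0.11, 0.06} → pass.
TA (methods 2·3): 0.51 vs {0.29, 0.38, 0.09, 0.10} → pass.
TB (methods 1·2): 0.41 vs {0.32, 0.38, 0.09, 0.12} → pass.
TB (methods 1·3): 0.38 vs {0.30, 0.33, 0.07, 0.04} → pass.
TB (methods 2·3): 0.39 vs {0.38, 0.29, 0.13, 0.03} → pass.
TC (methods 1·2): 0.38 vs {0.10, 0.14, 0.12, 0.09} → pass.
TC (methods 1·3): 0.54 vs {0.06, 0.11, 0.04, 0.07} → pass.
TC (methods 2·3): 0.41 vs {0.10, 0.09, 0.03, 0.13} → pass.
0 of 9 fail.

0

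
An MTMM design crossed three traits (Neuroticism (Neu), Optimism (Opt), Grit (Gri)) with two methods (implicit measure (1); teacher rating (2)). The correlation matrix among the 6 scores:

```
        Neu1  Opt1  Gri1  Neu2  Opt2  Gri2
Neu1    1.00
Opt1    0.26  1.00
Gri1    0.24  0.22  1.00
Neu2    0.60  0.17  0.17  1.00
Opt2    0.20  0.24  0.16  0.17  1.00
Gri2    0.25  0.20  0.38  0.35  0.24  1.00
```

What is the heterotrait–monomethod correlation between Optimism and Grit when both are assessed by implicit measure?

Different traits, same method: r(Opt1, Gri1) = 0.22.

0.22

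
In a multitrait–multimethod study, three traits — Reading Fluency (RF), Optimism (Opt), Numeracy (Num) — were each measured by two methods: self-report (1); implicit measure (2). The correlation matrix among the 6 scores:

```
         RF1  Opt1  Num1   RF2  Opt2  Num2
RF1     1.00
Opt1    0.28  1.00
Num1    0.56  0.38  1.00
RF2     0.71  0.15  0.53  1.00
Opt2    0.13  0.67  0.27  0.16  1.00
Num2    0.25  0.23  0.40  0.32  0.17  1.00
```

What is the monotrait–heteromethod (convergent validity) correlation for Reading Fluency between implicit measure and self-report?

Same trait (RF), different methods: r(RF2, RF1) = 0.71.

0.71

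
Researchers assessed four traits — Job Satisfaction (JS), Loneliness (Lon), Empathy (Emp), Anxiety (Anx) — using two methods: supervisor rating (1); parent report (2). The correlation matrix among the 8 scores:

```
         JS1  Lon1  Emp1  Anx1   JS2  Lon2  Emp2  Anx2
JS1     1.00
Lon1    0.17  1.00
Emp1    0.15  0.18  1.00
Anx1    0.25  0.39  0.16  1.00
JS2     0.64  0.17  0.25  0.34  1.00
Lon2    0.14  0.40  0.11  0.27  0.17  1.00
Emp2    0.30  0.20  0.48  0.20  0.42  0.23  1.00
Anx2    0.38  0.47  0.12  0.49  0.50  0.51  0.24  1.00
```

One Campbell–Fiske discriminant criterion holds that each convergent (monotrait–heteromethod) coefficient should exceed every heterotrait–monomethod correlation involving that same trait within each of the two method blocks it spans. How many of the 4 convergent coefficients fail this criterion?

Checking each validity diagonal entry against its comparison values:
JS (methods 1·2): 0.64 vs {0.17, 0.17, 0.15, 0.42, 0.25, 0.50} → pass.
Lon (methods 1·2): 0.40 vs {0.17, 0.17, 0.18, 0.23, 0.39, 0.51} → fail.
Emp (methods 1·2): 0.48 vs {0.15, 0.42, 0.18, 0.23, 0.16, 0.24} → pass.
Anx (methods 1·2): 0.49 vs {0.25, 0.50, 0.39, 0.51, 0.16, 0.24} → fail.
2 of 4 fail.

2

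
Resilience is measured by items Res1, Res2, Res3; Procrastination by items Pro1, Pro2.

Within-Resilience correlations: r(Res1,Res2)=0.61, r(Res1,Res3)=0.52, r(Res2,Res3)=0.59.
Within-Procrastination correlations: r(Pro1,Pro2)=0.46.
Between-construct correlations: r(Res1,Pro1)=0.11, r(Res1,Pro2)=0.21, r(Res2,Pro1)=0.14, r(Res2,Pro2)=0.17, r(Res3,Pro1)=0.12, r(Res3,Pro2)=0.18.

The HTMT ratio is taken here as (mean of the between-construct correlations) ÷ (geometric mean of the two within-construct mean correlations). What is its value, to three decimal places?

Mean between = 0.93/6 = 0.1550.
Mean within-Res = 1.72/3 = 0.5733; mean within-Pro = 0.46/1 = 0.4600.
Geometric mean = √(0.5733 × 0.4600) = 0.5135.
HTMT = 0.1550 / 0.5135 = 0.302.

0.302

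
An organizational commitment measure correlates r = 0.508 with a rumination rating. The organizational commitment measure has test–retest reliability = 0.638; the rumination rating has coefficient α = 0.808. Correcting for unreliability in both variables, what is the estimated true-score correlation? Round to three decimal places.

r_true = r_obs / √(r_xx · r_yy) = 0.508 / √(0.638 × 0.808) = 0.508 / √0.515504 = 0.508 / 0.7180 ≈ 0.708.

0.708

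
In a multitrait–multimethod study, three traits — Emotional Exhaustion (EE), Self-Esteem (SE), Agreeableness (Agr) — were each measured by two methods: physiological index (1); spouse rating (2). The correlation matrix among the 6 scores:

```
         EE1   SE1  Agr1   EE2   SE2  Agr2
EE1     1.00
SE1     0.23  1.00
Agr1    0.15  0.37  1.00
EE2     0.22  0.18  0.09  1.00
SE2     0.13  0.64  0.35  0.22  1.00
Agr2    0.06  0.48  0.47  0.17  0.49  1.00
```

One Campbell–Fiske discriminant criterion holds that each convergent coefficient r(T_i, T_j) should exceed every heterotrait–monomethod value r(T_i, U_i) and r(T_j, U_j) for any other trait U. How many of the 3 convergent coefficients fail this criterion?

2

Each convergent coefficient versus the relevant comparison correlations:
EE (methods 1·2): 0.22 vs {0.23, 0.22, 0.15, 0.17} → fail.
SE (methods 1·2): 0.64 vs {0.23, 0.22, 0.37, 0.49} → pass.
Agr (methods 1·2): 0.47 vs {0.15, 0.17, 0.37, 0.49} → fail.
2 of 3 fail.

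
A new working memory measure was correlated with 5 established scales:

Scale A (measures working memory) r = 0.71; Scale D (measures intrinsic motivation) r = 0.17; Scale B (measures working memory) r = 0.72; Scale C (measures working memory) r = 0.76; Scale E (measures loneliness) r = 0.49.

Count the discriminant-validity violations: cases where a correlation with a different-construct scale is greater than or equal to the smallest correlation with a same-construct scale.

0

Convergent (same construct = working memory): Scale A, Scale B, Scale C.
Smallest convergent = 0.71. Discriminant values: 0.17, 0.49; count ≥ 0.71 → 0.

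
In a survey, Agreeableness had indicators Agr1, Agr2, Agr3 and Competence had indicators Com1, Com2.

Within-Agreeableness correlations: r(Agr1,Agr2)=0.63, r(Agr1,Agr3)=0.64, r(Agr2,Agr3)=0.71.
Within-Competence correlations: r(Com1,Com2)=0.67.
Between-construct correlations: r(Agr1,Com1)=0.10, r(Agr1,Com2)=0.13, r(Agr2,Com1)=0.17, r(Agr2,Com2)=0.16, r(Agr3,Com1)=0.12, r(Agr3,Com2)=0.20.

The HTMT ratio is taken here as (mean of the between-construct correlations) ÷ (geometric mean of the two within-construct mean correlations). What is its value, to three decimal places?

Between-construct mean = 0.88/6 = 0.1467.
Mean within-Agr = 1.98/3 = 0.6600; mean within-Com = 0.67/1 = 0.6700.
Geometric mean = √(0.6600 × 0.6700) = 0.6650.
HTMT = 0.1467 / 0.6650 = 0.221.

0.221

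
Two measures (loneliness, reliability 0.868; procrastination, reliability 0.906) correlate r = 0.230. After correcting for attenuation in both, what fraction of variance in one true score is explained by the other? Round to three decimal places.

0.067

Disattenuated r = 0.230 / √(0.868 × 0.906) = 0.230 / 0.8868 = 0.2594.
Shared true-score variance = 0.2594² = 0.0673 ≈ 0.067.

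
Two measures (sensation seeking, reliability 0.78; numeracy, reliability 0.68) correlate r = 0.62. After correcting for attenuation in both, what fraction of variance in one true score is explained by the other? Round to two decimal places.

Disattenuated r = 0.62 / √(0.78 × 0.68) = 0.62 / 0.7283 = 0.8513.
Shared true-score variance = 0.8513² = 0.7247 ≈ 0.72.

0.72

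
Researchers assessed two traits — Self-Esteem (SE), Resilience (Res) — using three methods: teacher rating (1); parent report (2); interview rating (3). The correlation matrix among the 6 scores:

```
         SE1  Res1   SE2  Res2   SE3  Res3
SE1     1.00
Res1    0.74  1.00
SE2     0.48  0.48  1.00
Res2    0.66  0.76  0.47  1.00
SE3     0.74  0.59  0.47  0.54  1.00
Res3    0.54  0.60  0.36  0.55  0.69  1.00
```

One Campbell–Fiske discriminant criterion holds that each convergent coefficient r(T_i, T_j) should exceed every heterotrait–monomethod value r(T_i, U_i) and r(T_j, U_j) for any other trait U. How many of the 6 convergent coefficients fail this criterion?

Checking each validity diagonal entry against its comparison values:
SE (methods 1·2): 0.48 vs {0.74, 0.47} → fail.
SE (methods 1·3): 0.74 vs {0.74, 0.69} → fail.
SE (methods 2·3): 0.47 vs {0.47, 0.69} → fail.
Res (methods 1·2): 0.76 vs {0.74, 0.47} → pass.
Res (methods 1·3): 0.60 vs {0.74, 0.69} → fail.
Res (methods 2·3): 0.55 vs {0.47, 0.69} → fail.
5 of 6 fail.

5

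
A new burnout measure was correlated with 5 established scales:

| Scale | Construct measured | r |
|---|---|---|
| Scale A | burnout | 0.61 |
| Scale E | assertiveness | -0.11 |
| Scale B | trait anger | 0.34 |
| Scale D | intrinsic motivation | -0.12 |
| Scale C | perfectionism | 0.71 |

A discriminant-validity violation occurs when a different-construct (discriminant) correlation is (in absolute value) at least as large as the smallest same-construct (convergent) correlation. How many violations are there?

1

Convergent (same construct = burnout): Scale A.
Smallest convergent = 0.61. Discriminant |r|: 0.11, 0.34, 0.12, 0.71; count ≥ 0.61 → 1.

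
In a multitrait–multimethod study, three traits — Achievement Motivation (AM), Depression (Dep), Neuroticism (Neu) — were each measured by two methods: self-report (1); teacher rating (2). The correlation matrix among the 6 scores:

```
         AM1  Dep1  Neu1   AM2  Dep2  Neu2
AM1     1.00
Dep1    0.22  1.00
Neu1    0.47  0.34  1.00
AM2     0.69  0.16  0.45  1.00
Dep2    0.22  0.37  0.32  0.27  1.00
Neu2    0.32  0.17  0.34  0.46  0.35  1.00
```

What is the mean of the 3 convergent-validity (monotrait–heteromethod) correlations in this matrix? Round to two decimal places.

0.47

Convergent values: 0.69, 0.37, 0.34; mean = 1.40/3 = 0.47.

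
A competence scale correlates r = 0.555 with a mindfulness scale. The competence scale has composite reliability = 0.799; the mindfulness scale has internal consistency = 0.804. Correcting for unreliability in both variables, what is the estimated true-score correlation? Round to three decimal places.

0.692

r_true = r_obs / √(r_xx · r_yy) = 0.555 / √(0.799 × 0.804) = 0.555 / √0.642396 = 0.555 / 0.8015 ≈ 0.692.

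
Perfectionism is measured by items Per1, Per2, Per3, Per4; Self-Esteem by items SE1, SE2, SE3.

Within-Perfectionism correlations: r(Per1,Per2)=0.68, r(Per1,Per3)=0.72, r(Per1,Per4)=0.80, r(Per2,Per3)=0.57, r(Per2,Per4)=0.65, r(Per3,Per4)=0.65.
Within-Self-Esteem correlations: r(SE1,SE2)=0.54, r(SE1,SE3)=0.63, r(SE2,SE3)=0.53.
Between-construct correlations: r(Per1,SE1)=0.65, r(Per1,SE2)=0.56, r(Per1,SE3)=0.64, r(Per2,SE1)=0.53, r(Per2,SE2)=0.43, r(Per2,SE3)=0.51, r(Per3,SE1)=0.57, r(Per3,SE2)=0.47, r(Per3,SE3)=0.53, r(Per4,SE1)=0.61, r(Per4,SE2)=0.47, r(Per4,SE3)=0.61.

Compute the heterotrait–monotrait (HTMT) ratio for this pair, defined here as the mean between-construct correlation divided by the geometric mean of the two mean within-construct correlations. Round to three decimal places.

Mean between = 6.58/12 = 0.5483.
Mean within-Per = 4.07/6 = 0.6783; mean within-SE = 1.70/3 = 0.5667.
Geometric mean = √(0.6783 × 0.5667) = 0.6200.
HTMT = 0.5483 / 0.6200 = 0.884.

0.884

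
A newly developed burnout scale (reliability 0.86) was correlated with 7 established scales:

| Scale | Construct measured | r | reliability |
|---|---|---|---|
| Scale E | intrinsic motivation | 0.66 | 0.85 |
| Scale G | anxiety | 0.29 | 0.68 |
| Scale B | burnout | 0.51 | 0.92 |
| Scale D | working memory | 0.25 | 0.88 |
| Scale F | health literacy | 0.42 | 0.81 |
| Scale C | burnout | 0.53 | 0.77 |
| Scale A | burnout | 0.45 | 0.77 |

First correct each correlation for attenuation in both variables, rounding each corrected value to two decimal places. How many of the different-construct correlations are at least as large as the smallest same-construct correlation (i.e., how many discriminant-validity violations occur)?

1

Disattenuated r (r / √(r_scale · r_new)):
  Scale E (disc): 0.66 / √(0.85·0.86) = 0.77
  Scale G (disc): 0.29 / √(0.68·0.86) = 0.38
  Scale B (conv): 0.51 / √(0.92·0.86) = 0.57
  Scale D (disc): 0.25 / √(0.88·0.86) = 0.29
  Scale F (disc): 0.42 / √(0.81·0.86) = 0.50
  Scale C (conv): 0.53 / √(0.77·0.86) = 0.65
  Scale A (conv): 0.45 / √(0.77·0.86) = 0.55
Smallest convergent = 0.55. Discriminant values: 0.77, 0.38, 0.29, 0.50; count ≥ 0.55 → 1.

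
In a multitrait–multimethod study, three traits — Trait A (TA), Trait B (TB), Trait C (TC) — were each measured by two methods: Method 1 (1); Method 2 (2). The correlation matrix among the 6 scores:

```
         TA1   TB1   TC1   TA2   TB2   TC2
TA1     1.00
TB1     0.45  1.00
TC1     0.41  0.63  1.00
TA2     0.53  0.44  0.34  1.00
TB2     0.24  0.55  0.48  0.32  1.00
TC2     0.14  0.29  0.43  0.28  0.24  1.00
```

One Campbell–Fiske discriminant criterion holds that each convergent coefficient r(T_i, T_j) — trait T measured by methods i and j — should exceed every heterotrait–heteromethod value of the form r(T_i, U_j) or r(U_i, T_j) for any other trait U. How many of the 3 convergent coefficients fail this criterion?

Checking each validity diagonal entry against its comparison values:
TA (methods 1·2): 0.53 vs {0.24, 0.44, 0.14, 0.34} → pass.
TB (methods 1·2): 0.55 vs {0.44, 0.24, 0.29, 0.48} → pass.
TC (methods 1·2): 0.43 vs {0.34, 0.14, 0.48, 0.29} → fail.
1 of 3 fail.

1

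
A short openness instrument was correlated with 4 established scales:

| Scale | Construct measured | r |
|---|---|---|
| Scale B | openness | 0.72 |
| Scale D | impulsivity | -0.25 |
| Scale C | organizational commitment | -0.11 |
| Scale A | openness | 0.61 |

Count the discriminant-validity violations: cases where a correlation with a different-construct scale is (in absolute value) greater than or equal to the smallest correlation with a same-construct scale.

0

Convergent (same construct = openness): Scale B, Scale A.
Smallest convergent = 0.61. Discriminant |r|: 0.25, 0.11; count ≥ 0.61 → 0.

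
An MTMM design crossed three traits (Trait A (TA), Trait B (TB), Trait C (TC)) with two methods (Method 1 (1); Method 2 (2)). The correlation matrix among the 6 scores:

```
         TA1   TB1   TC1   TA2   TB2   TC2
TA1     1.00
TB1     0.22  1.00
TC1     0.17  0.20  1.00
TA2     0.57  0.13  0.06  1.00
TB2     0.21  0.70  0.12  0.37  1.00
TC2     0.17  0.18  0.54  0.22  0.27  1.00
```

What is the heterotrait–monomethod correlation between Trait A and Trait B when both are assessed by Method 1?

0.22

Different traits, same method: r(TA1, TB1) = 0.22.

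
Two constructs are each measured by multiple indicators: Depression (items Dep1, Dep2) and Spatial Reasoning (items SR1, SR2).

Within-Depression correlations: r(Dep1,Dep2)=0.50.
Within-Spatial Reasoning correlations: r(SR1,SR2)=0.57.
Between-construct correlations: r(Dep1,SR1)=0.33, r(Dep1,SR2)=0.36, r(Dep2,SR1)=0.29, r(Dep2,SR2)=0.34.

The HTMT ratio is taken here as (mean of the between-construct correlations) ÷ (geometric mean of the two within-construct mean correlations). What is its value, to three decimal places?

0.618

Mean heterotrait r = 1.32/4 = 0.3300.
Mean within-Dep = 0.50/1 = 0.5000; mean within-SR = 0.57/1 = 0.5700.
Geometric mean = √(0.5000 × 0.5700) = 0.5339.
HTMT = 0.3300 / 0.5339 = 0.618.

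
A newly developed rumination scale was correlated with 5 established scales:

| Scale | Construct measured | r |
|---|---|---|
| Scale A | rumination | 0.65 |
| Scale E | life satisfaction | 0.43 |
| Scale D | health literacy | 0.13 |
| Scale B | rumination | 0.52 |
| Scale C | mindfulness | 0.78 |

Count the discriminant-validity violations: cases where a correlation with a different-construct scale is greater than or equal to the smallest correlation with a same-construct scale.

Convergent (same construct = rumination): Scale A, Scale B.
Smallest convergent = 0.52. Discriminant values: 0.43, 0.13, 0.78; count ≥ 0.52 → 1.

1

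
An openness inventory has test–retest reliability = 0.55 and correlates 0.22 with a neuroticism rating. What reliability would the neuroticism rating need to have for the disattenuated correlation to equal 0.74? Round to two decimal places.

r_true = r_obs / √(r_xx · r_yy) ⇒ 0.74 = 0.22 / √(0.55 · r_yy).
√(0.55 · r_yy) = 0.22 / 0.74 = 0.2973; 0.55 · r_yy = 0.0884; r_yy = 0.0884 / 0.55 ≈ 0.16.

0.16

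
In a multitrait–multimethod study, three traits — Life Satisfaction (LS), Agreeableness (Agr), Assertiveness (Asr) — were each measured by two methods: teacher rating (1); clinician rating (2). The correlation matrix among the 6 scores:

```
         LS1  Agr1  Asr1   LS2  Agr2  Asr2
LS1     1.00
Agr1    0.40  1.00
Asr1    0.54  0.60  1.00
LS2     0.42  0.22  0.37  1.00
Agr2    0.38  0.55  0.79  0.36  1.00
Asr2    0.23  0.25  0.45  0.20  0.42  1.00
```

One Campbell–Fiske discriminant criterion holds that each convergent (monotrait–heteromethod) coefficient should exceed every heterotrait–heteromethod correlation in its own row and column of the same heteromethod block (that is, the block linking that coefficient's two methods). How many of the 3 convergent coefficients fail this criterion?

2

Convergent coefficients and their comparison sets:
LS (methods 1·2): 0.42 vs {0.38, 0.22, 0.23, 0.37} → pass.
Agr (methods 1·2): 0.55 vs {0.22, 0.38, 0.25, 0.79} → fail.
Asr (methods 1·2): 0.45 vs {0.37, 0.23, 0.79, 0.25} → fail.
2 of 3 fail.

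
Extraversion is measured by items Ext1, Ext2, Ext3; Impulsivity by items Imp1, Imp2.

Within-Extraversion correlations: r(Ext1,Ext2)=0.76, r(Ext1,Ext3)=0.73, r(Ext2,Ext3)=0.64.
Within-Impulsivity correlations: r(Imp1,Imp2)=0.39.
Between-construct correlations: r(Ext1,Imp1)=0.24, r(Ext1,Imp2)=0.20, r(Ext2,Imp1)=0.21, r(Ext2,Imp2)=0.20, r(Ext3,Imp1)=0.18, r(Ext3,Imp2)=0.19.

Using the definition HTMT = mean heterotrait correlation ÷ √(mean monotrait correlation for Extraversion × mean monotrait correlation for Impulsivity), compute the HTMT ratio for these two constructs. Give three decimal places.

Between-construct mean = 1.22/6 = 0.2033.
Mean within-Ext = 2.13/3 = 0.7100; mean within-Imp = 0.39/1 = 0.3900.
Geometric mean = √(0.7100 × 0.3900) = 0.5262.
HTMT = 0.2033 / 0.5262 = 0.386.

0.386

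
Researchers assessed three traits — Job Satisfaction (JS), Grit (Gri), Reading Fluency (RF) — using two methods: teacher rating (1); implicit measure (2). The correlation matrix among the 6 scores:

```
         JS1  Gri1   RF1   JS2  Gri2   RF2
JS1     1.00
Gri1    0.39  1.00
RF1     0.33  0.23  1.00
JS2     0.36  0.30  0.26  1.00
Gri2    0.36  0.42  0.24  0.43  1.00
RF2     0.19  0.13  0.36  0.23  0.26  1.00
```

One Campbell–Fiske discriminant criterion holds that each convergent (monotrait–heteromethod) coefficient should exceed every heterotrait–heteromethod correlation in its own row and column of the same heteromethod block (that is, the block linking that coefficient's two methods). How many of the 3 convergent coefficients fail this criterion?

Checking each validity diagonal entry against its comparison values:
JS (methods 1·2): 0.36 vs {0.36, 0.30, 0.19, 0.26} → fail.
Gri (methods 1·2): 0.42 vs {0.30, 0.36, 0.13, 0.24} → pass.
RF (methods 1·2): 0.36 vs {0.26, 0.19, 0.24, 0.13} → pass.
1 of 3 fail.

1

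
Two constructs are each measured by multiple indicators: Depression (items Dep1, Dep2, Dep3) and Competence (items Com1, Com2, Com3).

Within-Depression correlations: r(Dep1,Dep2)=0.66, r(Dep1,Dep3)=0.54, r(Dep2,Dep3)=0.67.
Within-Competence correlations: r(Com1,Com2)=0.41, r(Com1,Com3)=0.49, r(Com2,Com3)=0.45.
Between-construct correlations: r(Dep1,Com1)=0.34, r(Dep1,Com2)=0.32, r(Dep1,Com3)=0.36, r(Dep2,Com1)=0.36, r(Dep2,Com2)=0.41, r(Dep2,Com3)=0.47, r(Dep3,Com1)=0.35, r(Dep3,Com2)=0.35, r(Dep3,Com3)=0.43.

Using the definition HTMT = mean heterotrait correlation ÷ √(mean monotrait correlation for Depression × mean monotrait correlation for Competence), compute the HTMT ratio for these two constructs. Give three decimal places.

Between-construct mean = 3.39/9 = 0.3767.
Mean within-Dep = 1.87/3 = 0.6233; mean within-Com = 1.35/3 = 0.4500.
Geometric mean = √(0.6233 × 0.4500) = 0.5296.
HTMT = 0.3767 / 0.5296 = 0.711.

0.711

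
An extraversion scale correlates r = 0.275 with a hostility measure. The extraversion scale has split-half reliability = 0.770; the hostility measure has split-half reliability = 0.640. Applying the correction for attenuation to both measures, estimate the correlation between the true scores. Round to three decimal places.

r_true = r_obs / √(r_xx · r_yy) = 0.275 / √(0.770 × 0.640) = 0.275 / √0.492800 = 0.275 / 0.7020 ≈ 0.392.

0.392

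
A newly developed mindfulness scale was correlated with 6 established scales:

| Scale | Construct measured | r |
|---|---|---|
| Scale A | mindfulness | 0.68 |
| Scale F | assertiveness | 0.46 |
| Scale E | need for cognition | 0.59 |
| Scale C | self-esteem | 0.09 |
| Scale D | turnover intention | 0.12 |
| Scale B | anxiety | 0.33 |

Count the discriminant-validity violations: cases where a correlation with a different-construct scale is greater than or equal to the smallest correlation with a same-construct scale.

Convergent (same construct = mindfulness): Scale A.
Smallest convergent = 0.68. Discriminant values: 0.46, 0.59, 0.09, 0.12, 0.33; count ≥ 0.68 → 0.

0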